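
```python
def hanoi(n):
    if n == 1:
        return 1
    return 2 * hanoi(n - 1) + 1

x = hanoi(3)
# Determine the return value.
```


hanoi(3)
= 2 * hanoi(2) + 1
= 2 * (2 * hanoi(1) + 1) + 1
Now compute bottom-up:
hanoi(1) = 1
hanoi(2) = 2 * 1 + 1 = 3
hanoi(3) = 2 * 3 + 1 = 7
= 7


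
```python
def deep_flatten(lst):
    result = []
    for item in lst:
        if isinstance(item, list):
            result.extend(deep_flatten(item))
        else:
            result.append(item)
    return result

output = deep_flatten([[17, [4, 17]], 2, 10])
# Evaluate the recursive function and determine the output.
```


deep_flatten([[17, [4, 17]], 2, 10])
Processing each element:
  [17, [4, 17]] is a list -> deep_flatten recursively -> [17, 4, 17]
  2 is not a list -> append 2
  10 is not a list -> append 10
= [17, 4, 17, 2, 10]


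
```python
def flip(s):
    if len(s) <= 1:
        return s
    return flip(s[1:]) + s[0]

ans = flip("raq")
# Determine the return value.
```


flip("raq")
= flip("aq") + "r"
= flip("q") + "a" + "r"
= "q" + "a" + "r"
= "qar"


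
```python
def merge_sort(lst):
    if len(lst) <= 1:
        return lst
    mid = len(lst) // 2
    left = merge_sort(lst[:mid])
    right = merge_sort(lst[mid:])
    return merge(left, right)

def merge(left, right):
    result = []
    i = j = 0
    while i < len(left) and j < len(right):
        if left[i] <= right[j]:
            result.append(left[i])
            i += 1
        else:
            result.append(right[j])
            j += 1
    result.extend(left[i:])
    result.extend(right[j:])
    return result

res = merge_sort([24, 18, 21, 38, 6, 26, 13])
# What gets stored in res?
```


merge_sort([24, 18, 21, 38, 6, 26, 13])
Split into [24, 18, 21] and [38, 6, 26, 13]
Left sorted: [18, 21, 24]
Right sorted: [6, 13, 26, 38]
Merge [18, 21, 24] and [6, 13, 26, 38]
= [6, 13, 18, 21, 24, 26, 38]


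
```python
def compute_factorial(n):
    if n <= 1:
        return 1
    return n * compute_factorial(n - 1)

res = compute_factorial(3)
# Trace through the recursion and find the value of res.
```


compute_factorial(3)
= 3 * compute_factorial(2)
= 3 * 2 * compute_factorial(1)
= 3 * 2 * 1
= 6


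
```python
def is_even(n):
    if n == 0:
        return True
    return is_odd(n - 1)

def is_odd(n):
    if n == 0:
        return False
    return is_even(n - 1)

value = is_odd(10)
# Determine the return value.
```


is_odd(10)
= is_even(9)
= is_odd(8)
= is_even(7)
= is_odd(6)
= is_even(5)
= is_odd(4)
= is_even(3)
= is_odd(2)
= is_even(1)
= is_odd(0)
n == 0: return False
= False


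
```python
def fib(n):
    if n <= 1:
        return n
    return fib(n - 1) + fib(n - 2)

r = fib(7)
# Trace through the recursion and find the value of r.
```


fib(7)
= fib(6) + fib(5)
= (fib(5) + fib(4)) + fib(5)
Computing bottom-up: fib(0)=0, fib(1)=1, fib(2)=1, fib(3)=2, fib(4)=3, fib(5)=5, fib(6)=8, fib(7)=13
= 13


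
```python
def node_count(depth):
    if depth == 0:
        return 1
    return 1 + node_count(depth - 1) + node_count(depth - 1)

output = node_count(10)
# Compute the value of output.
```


node_count(10)
= 1 + node_count(9) + node_count(9)
= 1 + 2 * node_count(9)
node_count(k) = 2^(k+1) - 1
node_count(0) = 1
node_count(1) = 3
node_count(2) = 7
node_count(3) = 15
node_count(4) = 31
node_count(10) = 2^11 - 1 = 2047


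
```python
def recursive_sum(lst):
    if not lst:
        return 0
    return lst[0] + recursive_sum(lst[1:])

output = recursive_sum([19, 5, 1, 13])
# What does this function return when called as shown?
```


recursive_sum([19, 5, 1, 13])
= 19 + recursive_sum([5, 1, 13])
= 19 + 5 + recursive_sum([1, 13])
= 19 + 5 + 1 + recursive_sum([13])
= 19 + 5 + 1 + 13 + recursive_sum([])
= 19 + 5 + 1 + 13 + 0
= 38


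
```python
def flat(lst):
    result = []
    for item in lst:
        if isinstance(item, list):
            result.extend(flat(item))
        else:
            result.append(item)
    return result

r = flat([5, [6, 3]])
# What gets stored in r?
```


flat([5, [6, 3]])
Processing each element:
  5 is not a list -> append 5
  [6, 3] is a list -> flat recursively -> [6, 3]
= [5, 6, 3]


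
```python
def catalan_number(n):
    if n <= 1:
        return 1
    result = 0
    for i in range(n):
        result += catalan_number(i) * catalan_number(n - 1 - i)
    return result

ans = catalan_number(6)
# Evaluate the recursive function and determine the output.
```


catalan_number(6)
= sum of catalan_number(i) * catalan_number(6-1-i) for i in 0..5
First compute sub-values bottom-up:
  catalan_number(0) = 1, catalan_number(1) = 1
  catalan_number(2) = 1*1 + 1*1 = 2
  catalan_number(3) = 1*2 + 1*1 + 2*1 = 5
  catalan_number(4) = 1*5 + 1*2 + 2*1 + 5*1 = 14
  catalan_number(5) = 1*14 + 1*5 + 2*2 + 5*1 + 14*1 = 42
Now catalan_number(6):
  catalan_number(0)*catalan_number(5) = 1*42 = 42
  catalan_number(1)*catalan_number(4) = 1*14 = 14
  catalan_number(2)*catalan_number(3) = 2*5 = 10
  catalan_number(3)*catalan_number(2) = 5*2 = 10
  catalan_number(4)*catalan_number(1) = 14*1 = 14
  catalan_number(5)*catalan_number(0) = 42*1 = 42
= 42 + 14 + 10 + 10 + 14 + 42
= 132


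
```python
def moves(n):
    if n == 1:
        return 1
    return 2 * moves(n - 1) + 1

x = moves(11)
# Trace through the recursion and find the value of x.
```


moves(11)
= 2 * moves(10) + 1
= 2 * (2 * moves(9) + 1) + 1
= 2 * (2 * (2 * moves(8) + 1) + 1) + 1
= 2 * (2 * (2 * (2 * moves(7) + 1) + 1) + 1) + 1
= 2 * (2 * (2 * (2 * (2 * moves(6) + 1) + 1) + 1) + 1) + 1
= 2 * (2 * (2 * (2 * (2 * (2 * moves(5) + 1) + 1) + 1) + 1) + 1) + 1
= 2 * (2 * (2 * (2 * (2 * (2 * (2 * moves(4) + 1) + 1) + 1) + 1) + 1) + 1) + 1
= 2 * (2 * (2 * (2 * (2 * (2 * (2 * (2 * moves(3) + 1) + 1) + 1) + 1) + 1) + 1) + 1) + 1
= 2 * (2 * (2 * (2 * (2 * (2 * (2 * (2 * (2 * moves(2) + 1) + 1) + 1) + 1) + 1) + 1) + 1) + 1) + 1
= 2 * (2 * (2 * (2 * (2 * (2 * (2 * (2 * (2 * (2 * moves(1) + 1) + 1) + 1) + 1) + 1) + 1) + 1) + 1) + 1) + 1
Now compute bottom-up:
moves(1) = 1
moves(2) = 2 * 1 + 1 = 3
moves(3) = 2 * 3 + 1 = 7
moves(4) = 2 * 7 + 1 = 15
moves(5) = 2 * 15 + 1 = 31
moves(6) = 2 * 31 + 1 = 63
moves(7) = 2 * 63 + 1 = 127
moves(8) = 2 * 127 + 1 = 255
moves(9) = 2 * 255 + 1 = 511
moves(10) = 2 * 511 + 1 = 1023
moves(11) = 2 * 1023 + 1 = 2047
= 2047


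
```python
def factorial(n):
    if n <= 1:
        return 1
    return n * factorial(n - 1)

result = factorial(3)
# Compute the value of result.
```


factorial(3)
= 3 * factorial(2)
= 3 * 2 * factorial(1)
= 3 * 2 * 1
= 6


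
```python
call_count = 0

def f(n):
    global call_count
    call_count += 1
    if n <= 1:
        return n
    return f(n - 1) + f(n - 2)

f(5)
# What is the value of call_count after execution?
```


f(5) calls f(4) and f(3); each non-base call branches into two more.
Let C(k) = total number of calls made by f(k), including the call to f(k) itself.
Base cases: C(0) = 1, C(1) = 1
Recurrence: C(k) = 1 + C(k-1) + C(k-2)
  C(2) = 1 + C(1) + C(0) = 1 + 1 + 1 = 3
  C(3) = 1 + C(2) + C(1) = 1 + 3 + 1 = 5
  C(4) = 1 + C(3) + C(2) = 1 + 5 + 3 = 9
  C(5) = 1 + C(4) + C(3) = 1 + 9 + 5 = 15
Total calls = C(5) = 15


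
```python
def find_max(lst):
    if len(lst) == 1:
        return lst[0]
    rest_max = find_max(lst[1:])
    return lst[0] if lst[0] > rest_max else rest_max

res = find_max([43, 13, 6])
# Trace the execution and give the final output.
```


find_max([43, 13, 6])
= compare 43 with find_max([13, 6])
= compare 13 with find_max([6])
Base: find_max([6]) = 6
compare 13 with 6: max = 13
compare 43 with 13: max = 43
= 43


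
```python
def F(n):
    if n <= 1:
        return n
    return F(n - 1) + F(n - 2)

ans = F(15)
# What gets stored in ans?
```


F(15)
= F(14) + F(13)
= (F(13) + F(12)) + F(13)
Computing bottom-up: F(0)=0, F(1)=1, F(2)=1, F(3)=2, F(4)=3, F(5)=5, F(6)=8, F(7)=13, F(8)=21, F(9)=34, F(10)=55, F(11)=89, F(12)=144, F(13)=233, F(14)=377, F(15)=610
= 610


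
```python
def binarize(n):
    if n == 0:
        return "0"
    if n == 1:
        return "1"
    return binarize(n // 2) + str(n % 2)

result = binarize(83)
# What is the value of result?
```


binarize(83)
= binarize(41) + "1"
= binarize(20) + "1" + "1"
= binarize(10) + "0" + "1" + "1"
= binarize(5) + "0" + "0" + "1" + "1"
= binarize(2) + "1" + "0" + "0" + "1" + "1"
= binarize(1) + "0" + "1" + "0" + "0" + "1" + "1"
= "1" + "0" + "1" + "0" + "0" + "1" + "1"
= "1010011"


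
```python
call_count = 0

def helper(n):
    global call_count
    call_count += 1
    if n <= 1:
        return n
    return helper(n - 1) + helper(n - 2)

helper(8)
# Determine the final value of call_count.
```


helper(8) calls helper(7) and helper(6); each non-base call branches into two more.
Let C(k) = total number of calls made by helper(k), including the call to helper(k) itself.
Base cases: C(0) = 1, C(1) = 1
Recurrence: C(k) = 1 + C(k-1) + C(k-2)
  C(2) = 1 + C(1) + C(0) = 1 + 1 + 1 = 3
  C(3) = 1 + C(2) + C(1) = 1 + 3 + 1 = 5
  C(4) = 1 + C(3) + C(2) = 1 + 5 + 3 = 9
  C(5) = 1 + C(4) + C(3) = 1 + 9 + 5 = 15
  C(6) = 1 + C(5) + C(4) = 1 + 15 + 9 = 25
  C(7) = 1 + C(6) + C(5) = 1 + 25 + 15 = 41
  C(8) = 1 + C(7) + C(6) = 1 + 41 + 25 = 67
Total calls = C(8) = 67


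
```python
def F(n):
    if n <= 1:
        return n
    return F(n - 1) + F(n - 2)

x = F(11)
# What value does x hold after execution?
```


F(11)
= F(10) + F(9)
= (F(9) + F(8)) + F(9)
Computing bottom-up: F(0)=0, F(1)=1, F(2)=1, F(3)=2, F(4)=3, F(5)=5, F(6)=8, F(7)=13, F(8)=21, F(9)=34, F(10)=55, F(11)=89
= 89


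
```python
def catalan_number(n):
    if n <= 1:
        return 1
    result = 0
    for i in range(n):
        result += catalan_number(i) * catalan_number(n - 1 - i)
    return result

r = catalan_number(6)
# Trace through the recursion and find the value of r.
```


catalan_number(6)
= sum of catalan_number(i) * catalan_number(6-1-i) for i in 0..5
First compute sub-values bottom-up:
  catalan_number(0) = 1, catalan_number(1) = 1
  catalan_number(2) = 1*1 + 1*1 = 2
  catalan_number(3) = 1*2 + 1*1 + 2*1 = 5
  catalan_number(4) = 1*5 + 1*2 + 2*1 + 5*1 = 14
  catalan_number(5) = 1*14 + 1*5 + 2*2 + 5*1 + 14*1 = 42
Now catalan_number(6):
  catalan_number(0)*catalan_number(5) = 1*42 = 42
  catalan_number(1)*catalan_number(4) = 1*14 = 14
  catalan_number(2)*catalan_number(3) = 2*5 = 10
  catalan_number(3)*catalan_number(2) = 5*2 = 10
  catalan_number(4)*catalan_number(1) = 14*1 = 14
  catalan_number(5)*catalan_number(0) = 42*1 = 42
= 42 + 14 + 10 + 10 + 14 + 42
= 132


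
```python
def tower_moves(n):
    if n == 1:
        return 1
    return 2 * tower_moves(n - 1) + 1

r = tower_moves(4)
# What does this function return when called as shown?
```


tower_moves(4)
= 2 * tower_moves(3) + 1
= 2 * (2 * tower_moves(2) + 1) + 1
= 2 * (2 * (2 * tower_moves(1) + 1) + 1) + 1
Now compute bottom-up:
tower_moves(1) = 1
tower_moves(2) = 2 * 1 + 1 = 3
tower_moves(3) = 2 * 3 + 1 = 7
tower_moves(4) = 2 * 7 + 1 = 15
= 15


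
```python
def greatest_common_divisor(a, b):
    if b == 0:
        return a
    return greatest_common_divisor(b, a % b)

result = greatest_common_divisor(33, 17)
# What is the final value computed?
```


greatest_common_divisor(33, 17)
= greatest_common_divisor(17, 33 % 17) = greatest_common_divisor(17, 16)
= greatest_common_divisor(16, 17 % 16) = greatest_common_divisor(16, 1)
= greatest_common_divisor(1, 16 % 1) = greatest_common_divisor(1, 0)
b == 0, return a = 1


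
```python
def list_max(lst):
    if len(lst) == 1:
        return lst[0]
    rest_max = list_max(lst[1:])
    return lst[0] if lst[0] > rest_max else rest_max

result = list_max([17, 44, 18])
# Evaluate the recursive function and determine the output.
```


list_max([17, 44, 18])
= compare 17 with list_max([44, 18])
= compare 44 with list_max([18])
Base: list_max([18]) = 18
compare 44 with 18: max = 44
compare 17 with 44: max = 44
= 44


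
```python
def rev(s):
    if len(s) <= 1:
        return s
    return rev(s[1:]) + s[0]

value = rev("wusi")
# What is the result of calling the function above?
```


rev("wusi")
= rev("usi") + "w"
= rev("si") + "u" + "w"
= rev("i") + "s" + "u" + "w"
= "i" + "s" + "u" + "w"
= "isuw"


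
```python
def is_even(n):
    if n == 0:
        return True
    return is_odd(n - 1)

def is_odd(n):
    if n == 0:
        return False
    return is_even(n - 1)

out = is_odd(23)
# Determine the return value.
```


is_odd(23)
= is_even(22)
= is_odd(21)
= is_even(20)
= is_odd(19)
= is_even(18)
= is_odd(17)
= is_even(16)
= is_odd(15)
= is_even(14)
= is_odd(13)
= is_even(12)
= is_odd(11)
= is_even(10)
= is_odd(9)
= is_even(8)
= is_odd(7)
= is_even(6)
= is_odd(5)
= is_even(4)
= is_odd(3)
= is_even(2)
= is_odd(1)
= is_even(0)
n == 0: return True
= True


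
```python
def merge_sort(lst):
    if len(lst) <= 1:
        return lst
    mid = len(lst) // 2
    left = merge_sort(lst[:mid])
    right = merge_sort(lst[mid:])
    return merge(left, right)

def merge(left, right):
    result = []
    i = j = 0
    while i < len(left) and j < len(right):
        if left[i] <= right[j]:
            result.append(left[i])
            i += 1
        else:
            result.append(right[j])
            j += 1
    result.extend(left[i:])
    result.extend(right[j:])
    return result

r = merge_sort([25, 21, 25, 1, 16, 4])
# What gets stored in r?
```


merge_sort([25, 21, 25, 1, 16, 4])
Split into [25, 21, 25] and [1, 16, 4]
Left sorted: [21, 25, 25]
Right sorted: [1, 4, 16]
Merge [21, 25, 25] and [1, 4, 16]
= [1, 4, 16, 21, 25, 25]


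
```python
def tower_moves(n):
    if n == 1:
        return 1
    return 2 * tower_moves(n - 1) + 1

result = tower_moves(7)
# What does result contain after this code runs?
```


tower_moves(7)
= 2 * tower_moves(6) + 1
= 2 * (2 * tower_moves(5) + 1) + 1
= 2 * (2 * (2 * tower_moves(4) + 1) + 1) + 1
= 2 * (2 * (2 * (2 * tower_moves(3) + 1) + 1) + 1) + 1
= 2 * (2 * (2 * (2 * (2 * tower_moves(2) + 1) + 1) + 1) + 1) + 1
= 2 * (2 * (2 * (2 * (2 * (2 * tower_moves(1) + 1) + 1) + 1) + 1) + 1) + 1
Now compute bottom-up:
tower_moves(1) = 1
tower_moves(2) = 2 * 1 + 1 = 3
tower_moves(3) = 2 * 3 + 1 = 7
tower_moves(4) = 2 * 7 + 1 = 15
tower_moves(5) = 2 * 15 + 1 = 31
tower_moves(6) = 2 * 31 + 1 = 63
tower_moves(7) = 2 * 63 + 1 = 127
= 127


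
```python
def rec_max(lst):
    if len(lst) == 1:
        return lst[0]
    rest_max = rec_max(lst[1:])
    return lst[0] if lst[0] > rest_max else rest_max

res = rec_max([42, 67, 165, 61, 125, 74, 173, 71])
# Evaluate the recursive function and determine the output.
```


rec_max([42, 67, 165, 61, 125, 74, 173, 71])
= compare 42 with rec_max([67, 165, 61, 125, 74, 173, 71])
= compare 67 with rec_max([165, 61, 125, 74, 173, 71])
= compare 165 with rec_max([61, 125, 74, 173, 71])
= compare 61 with rec_max([125, 74, 173, 71])
= compare 125 with rec_max([74, 173, 71])
= compare 74 with rec_max([173, 71])
= compare 173 with rec_max([71])
Base: rec_max([71]) = 71
compare 173 with 71: max = 173
compare 74 with 173: max = 173
compare 125 with 173: max = 173
compare 61 with 173: max = 173
compare 165 with 173: max = 173
compare 67 with 173: max = 173
compare 42 with 173: max = 173
= 173


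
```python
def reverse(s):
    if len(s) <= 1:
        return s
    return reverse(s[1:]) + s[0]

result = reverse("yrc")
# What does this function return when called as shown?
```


reverse("yrc")
= reverse("rc") + "y"
= reverse("c") + "r" + "y"
= "c" + "r" + "y"
= "cry"


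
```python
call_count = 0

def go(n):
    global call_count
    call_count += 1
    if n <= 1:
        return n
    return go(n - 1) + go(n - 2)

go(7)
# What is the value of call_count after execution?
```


go(7) calls go(6) and go(5); each non-base call branches into two more.
Let C(k) = total number of calls made by go(k), including the call to go(k) itself.
Base cases: C(0) = 1, C(1) = 1
Recurrence: C(k) = 1 + C(k-1) + C(k-2)
  C(2) = 1 + C(1) + C(0) = 1 + 1 + 1 = 3
  C(3) = 1 + C(2) + C(1) = 1 + 3 + 1 = 5
  C(4) = 1 + C(3) + C(2) = 1 + 5 + 3 = 9
  C(5) = 1 + C(4) + C(3) = 1 + 9 + 5 = 15
  C(6) = 1 + C(5) + C(4) = 1 + 15 + 9 = 25
  C(7) = 1 + C(6) + C(5) = 1 + 25 + 15 = 41
Total calls = C(7) = 41


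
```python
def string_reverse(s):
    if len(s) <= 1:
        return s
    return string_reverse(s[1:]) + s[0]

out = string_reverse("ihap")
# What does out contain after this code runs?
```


string_reverse("ihap")
= string_reverse("hap") + "i"
= string_reverse("ap") + "h" + "i"
= string_reverse("p") + "a" + "h" + "i"
= "p" + "a" + "h" + "i"
= "pahi"


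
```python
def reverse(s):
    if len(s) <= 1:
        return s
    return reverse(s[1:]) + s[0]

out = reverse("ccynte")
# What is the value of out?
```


reverse("ccynte")
= reverse("cynte") + "c"
= reverse("ynte") + "c" + "c"
= reverse("nte") + "y" + "c" + "c"
= reverse("te") + "n" + "y" + "c" + "c"
= reverse("e") + "t" + "n" + "y" + "c" + "c"
= "e" + "t" + "n" + "y" + "c" + "c"
= "etnycc"


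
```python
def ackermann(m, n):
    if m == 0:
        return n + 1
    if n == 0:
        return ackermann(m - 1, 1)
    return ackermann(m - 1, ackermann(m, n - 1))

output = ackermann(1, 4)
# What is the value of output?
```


ackermann(1, 4)
= ackermann(0, ackermann(1, 3))
First compute ackermann(1, 3) = 5
= ackermann(0, 5)
= 6


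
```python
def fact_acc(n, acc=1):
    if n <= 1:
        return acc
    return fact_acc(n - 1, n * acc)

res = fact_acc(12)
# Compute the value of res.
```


fact_acc(12, 1)
= fact_acc(11, 12 * 1) = fact_acc(11, 12)
= fact_acc(10, 11 * 12) = fact_acc(10, 132)
= fact_acc(9, 10 * 132) = fact_acc(9, 1320)
= fact_acc(8, 9 * 1320) = fact_acc(8, 11880)
= fact_acc(7, 8 * 11880) = fact_acc(7, 95040)
= fact_acc(6, 7 * 95040) = fact_acc(6, 665280)
= fact_acc(5, 6 * 665280) = fact_acc(5, 3991680)
= fact_acc(4, 5 * 3991680) = fact_acc(4, 19958400)
= fact_acc(3, 4 * 19958400) = fact_acc(3, 79833600)
= fact_acc(2, 3 * 79833600) = fact_acc(2, 239500800)
= fact_acc(1, 2 * 239500800) = fact_acc(1, 479001600)
n <= 1, return acc = 479001600


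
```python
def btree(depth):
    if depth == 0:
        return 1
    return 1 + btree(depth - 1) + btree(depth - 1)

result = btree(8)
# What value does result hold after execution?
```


btree(8)
= 1 + btree(7) + btree(7)
= 1 + 2 * btree(7)
btree(k) = 2^(k+1) - 1
btree(0) = 1
btree(1) = 3
btree(2) = 7
btree(3) = 15
btree(4) = 31
btree(8) = 2^9 - 1 = 511


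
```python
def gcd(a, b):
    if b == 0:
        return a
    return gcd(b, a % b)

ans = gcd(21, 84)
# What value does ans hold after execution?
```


gcd(21, 84)
= gcd(84, 21 % 84) = gcd(84, 21)
= gcd(21, 84 % 21) = gcd(21, 0)
b == 0, return a = 21


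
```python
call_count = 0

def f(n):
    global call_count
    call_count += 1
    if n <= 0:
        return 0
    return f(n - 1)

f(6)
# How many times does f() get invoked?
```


f(6) calls f(5) calls ... calls f(0)
Total calls: 6 + 1 (for base case) = 7


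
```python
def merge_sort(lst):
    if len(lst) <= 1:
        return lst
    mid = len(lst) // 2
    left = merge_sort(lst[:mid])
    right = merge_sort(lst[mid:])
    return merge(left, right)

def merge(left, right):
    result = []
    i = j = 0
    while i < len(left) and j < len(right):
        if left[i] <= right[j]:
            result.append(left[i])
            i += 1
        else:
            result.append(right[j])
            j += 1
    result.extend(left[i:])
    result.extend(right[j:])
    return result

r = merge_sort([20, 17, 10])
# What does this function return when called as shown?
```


merge_sort([20, 17, 10])
Split into [20] and [17, 10]
Left sorted: [20]
Right sorted: [10, 17]
Merge [20] and [10, 17]
= [10, 17, 20]


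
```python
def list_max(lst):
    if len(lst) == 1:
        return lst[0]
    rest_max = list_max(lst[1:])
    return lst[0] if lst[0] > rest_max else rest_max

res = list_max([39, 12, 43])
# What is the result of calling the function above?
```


list_max([39, 12, 43])
= compare 39 with list_max([12, 43])
= compare 12 with list_max([43])
Base: list_max([43]) = 43
compare 12 with 43: max = 43
compare 39 with 43: max = 43
= 43


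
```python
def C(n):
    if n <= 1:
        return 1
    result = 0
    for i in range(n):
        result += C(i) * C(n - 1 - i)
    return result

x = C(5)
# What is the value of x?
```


C(5)
= sum of C(i) * C(5-1-i) for i in 0..4
First compute sub-values bottom-up:
  C(0) = 1, C(1) = 1
  C(2) = 1*1 + 1*1 = 2
  C(3) = 1*2 + 1*1 + 2*1 = 5
  C(4) = 1*5 + 1*2 + 2*1 + 5*1 = 14
Now C(5):
  C(0)*C(4) = 1*14 = 14
  C(1)*C(3) = 1*5 = 5
  C(2)*C(2) = 2*2 = 4
  C(3)*C(1) = 5*1 = 5
  C(4)*C(0) = 14*1 = 14
= 14 + 5 + 4 + 5 + 14
= 42


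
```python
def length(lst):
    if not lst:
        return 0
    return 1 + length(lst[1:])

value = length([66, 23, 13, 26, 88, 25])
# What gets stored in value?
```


length([66, 23, 13, 26, 88, 25])
= 1 + length([23, 13, 26, 88, 25])
= 1 + 1 + length([13, 26, 88, 25])
= 1 + 1 + 1 + length([26, 88, 25])
= 1 + 1 + 1 + 1 + length([88, 25])
= 1 + 1 + 1 + 1 + 1 + length([25])
= 1 + 1 + 1 + 1 + 1 + 1 + length([])
= 1 + 1 + 1 + 1 + 1 + 1 + 0
= 6


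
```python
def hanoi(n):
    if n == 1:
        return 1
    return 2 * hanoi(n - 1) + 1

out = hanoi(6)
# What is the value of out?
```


hanoi(6)
= 2 * hanoi(5) + 1
= 2 * (2 * hanoi(4) + 1) + 1
= 2 * (2 * (2 * hanoi(3) + 1) + 1) + 1
= 2 * (2 * (2 * (2 * hanoi(2) + 1) + 1) + 1) + 1
= 2 * (2 * (2 * (2 * (2 * hanoi(1) + 1) + 1) + 1) + 1) + 1
Now compute bottom-up:
hanoi(1) = 1
hanoi(2) = 2 * 1 + 1 = 3
hanoi(3) = 2 * 3 + 1 = 7
hanoi(4) = 2 * 7 + 1 = 15
hanoi(5) = 2 * 15 + 1 = 31
hanoi(6) = 2 * 31 + 1 = 63
= 63


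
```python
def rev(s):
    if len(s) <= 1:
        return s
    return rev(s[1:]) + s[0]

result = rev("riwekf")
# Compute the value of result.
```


rev("riwekf")
= rev("iwekf") + "r"
= rev("wekf") + "i" + "r"
= rev("ekf") + "w" + "i" + "r"
= rev("kf") + "e" + "w" + "i" + "r"
= rev("f") + "k" + "e" + "w" + "i" + "r"
= "f" + "k" + "e" + "w" + "i" + "r"
= "fkewir"


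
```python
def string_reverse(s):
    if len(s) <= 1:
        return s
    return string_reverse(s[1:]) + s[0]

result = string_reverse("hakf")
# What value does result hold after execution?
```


string_reverse("hakf")
= string_reverse("akf") + "h"
= string_reverse("kf") + "a" + "h"
= string_reverse("f") + "k" + "a" + "h"
= "f" + "k" + "a" + "h"
= "fkah"


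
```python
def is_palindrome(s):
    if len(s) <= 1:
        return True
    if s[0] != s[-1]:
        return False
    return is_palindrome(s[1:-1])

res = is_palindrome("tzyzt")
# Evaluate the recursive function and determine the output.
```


is_palindrome("tzyzt")
"tzyzt": s[0]='t' == s[-1]='t' -> is_palindrome("zyz")
"zyz": s[0]='z' == s[-1]='z' -> is_palindrome("y")
"y": len <= 1 -> True
= True


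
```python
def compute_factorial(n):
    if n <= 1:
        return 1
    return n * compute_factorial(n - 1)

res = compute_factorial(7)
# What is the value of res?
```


compute_factorial(7)
= 7 * compute_factorial(6)
= 7 * 6 * compute_factorial(5)
= 7 * 6 * 5 * compute_factorial(4)
= 7 * 6 * 5 * 4 * compute_factorial(3)
= 7 * 6 * 5 * 4 * 3 * compute_factorial(2)
= 7 * 6 * 5 * 4 * 3 * 2 * compute_factorial(1)
= 7 * 6 * 5 * 4 * 3 * 2 * 1
= 5040


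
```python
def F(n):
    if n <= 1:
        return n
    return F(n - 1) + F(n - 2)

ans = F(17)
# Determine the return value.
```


F(17)
= F(16) + F(15)
= (F(15) + F(14)) + F(15)
Computing bottom-up: F(0)=0, F(1)=1, F(2)=1, F(3)=2, F(4)=3, F(5)=5, F(6)=8, F(7)=13, F(8)=21, F(9)=34, F(10)=55, F(11)=89, F(12)=144, F(13)=233, F(14)=377, F(15)=610, F(16)=987, F(17)=1597
= 1597


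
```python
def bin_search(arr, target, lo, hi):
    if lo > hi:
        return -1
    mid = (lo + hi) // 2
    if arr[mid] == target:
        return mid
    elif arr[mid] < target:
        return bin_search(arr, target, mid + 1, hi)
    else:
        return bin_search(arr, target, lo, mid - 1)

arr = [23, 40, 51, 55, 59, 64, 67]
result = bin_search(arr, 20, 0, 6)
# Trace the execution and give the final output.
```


bin_search(arr, 20, 0, 6)
lo=0, hi=6, mid=3, arr[mid]=55
55 > 20, search left half
lo=0, hi=2, mid=1, arr[mid]=40
40 > 20, search left half
lo=0, hi=0, mid=0, arr[mid]=23
23 > 20, search left half
lo > hi, target not found, return -1
= -1


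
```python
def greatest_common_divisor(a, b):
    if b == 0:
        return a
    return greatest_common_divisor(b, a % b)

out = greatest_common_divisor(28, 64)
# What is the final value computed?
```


greatest_common_divisor(28, 64)
= greatest_common_divisor(64, 28 % 64) = greatest_common_divisor(64, 28)
= greatest_common_divisor(28, 64 % 28) = greatest_common_divisor(28, 8)
= greatest_common_divisor(8, 28 % 8) = greatest_common_divisor(8, 4)
= greatest_common_divisor(4, 8 % 4) = greatest_common_divisor(4, 0)
b == 0, return a = 4


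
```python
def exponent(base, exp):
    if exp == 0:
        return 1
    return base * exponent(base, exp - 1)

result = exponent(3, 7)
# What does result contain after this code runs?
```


exponent(3, 7)
= 3 * exponent(3, 6)
= 3 * 3 * exponent(3, 5)
= 3 * 3 * 3 * exponent(3, 4)
= 3 * 3 * 3 * 3 * exponent(3, 3)
= 3 * 3 * 3 * 3 * 3 * exponent(3, 2)
= 3 * 3 * 3 * 3 * 3 * 3 * exponent(3, 1)
= 3 * 3 * 3 * 3 * 3 * 3 * 3 * exponent(3, 0)
= 3 * 3 * 3 * 3 * 3 * 3 * 3 * 1
= 2187


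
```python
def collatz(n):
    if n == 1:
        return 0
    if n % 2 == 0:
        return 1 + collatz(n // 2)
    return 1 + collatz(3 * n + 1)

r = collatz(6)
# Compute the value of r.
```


collatz(6)
6 is even -> collatz(3)
3 is odd -> 3*3+1 = 10 -> collatz(10)
10 is even -> collatz(5)
5 is odd -> 3*5+1 = 16 -> collatz(16)
16 is even -> collatz(8)
8 is even -> collatz(4)
4 is even -> collatz(2)
2 is even -> collatz(1)
Reached 1 after 8 steps
= 8


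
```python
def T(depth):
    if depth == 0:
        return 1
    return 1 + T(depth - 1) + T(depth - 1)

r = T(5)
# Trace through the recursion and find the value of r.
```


T(5)
= 1 + T(4) + T(4)
= 1 + 2 * T(4)
T(k) = 2^(k+1) - 1
T(0) = 1
T(1) = 3
T(2) = 7
T(3) = 15
T(4) = 31
T(5) = 2^6 - 1 = 63


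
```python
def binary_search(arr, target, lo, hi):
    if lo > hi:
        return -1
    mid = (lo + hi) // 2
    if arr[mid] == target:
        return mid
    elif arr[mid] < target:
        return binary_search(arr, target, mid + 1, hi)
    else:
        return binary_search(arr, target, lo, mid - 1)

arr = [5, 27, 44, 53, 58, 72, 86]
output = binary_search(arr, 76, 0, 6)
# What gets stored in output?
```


binary_search(arr, 76, 0, 6)
lo=0, hi=6, mid=3, arr[mid]=53
53 < 76, search right half
lo=4, hi=6, mid=5, arr[mid]=72
72 < 76, search right half
lo=6, hi=6, mid=6, arr[mid]=86
86 > 76, search left half
lo > hi, target not found, return -1
= -1


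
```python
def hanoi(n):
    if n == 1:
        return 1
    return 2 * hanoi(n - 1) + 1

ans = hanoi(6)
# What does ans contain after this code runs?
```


hanoi(6)
= 2 * hanoi(5) + 1
= 2 * (2 * hanoi(4) + 1) + 1
= 2 * (2 * (2 * hanoi(3) + 1) + 1) + 1
= 2 * (2 * (2 * (2 * hanoi(2) + 1) + 1) + 1) + 1
= 2 * (2 * (2 * (2 * (2 * hanoi(1) + 1) + 1) + 1) + 1) + 1
Now compute bottom-up:
hanoi(1) = 1
hanoi(2) = 2 * 1 + 1 = 3
hanoi(3) = 2 * 3 + 1 = 7
hanoi(4) = 2 * 7 + 1 = 15
hanoi(5) = 2 * 15 + 1 = 31
hanoi(6) = 2 * 31 + 1 = 63
= 63


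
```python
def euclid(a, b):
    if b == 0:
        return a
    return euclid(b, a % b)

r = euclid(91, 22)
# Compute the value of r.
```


euclid(91, 22)
= euclid(22, 91 % 22) = euclid(22, 3)
= euclid(3, 22 % 3) = euclid(3, 1)
= euclid(1, 3 % 1) = euclid(1, 0)
b == 0, return a = 1


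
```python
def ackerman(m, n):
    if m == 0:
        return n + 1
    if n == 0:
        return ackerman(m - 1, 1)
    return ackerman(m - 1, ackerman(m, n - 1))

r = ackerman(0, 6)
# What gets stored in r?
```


ackerman(0, 6)
m == 0: return 6 + 1 = 7
= 7


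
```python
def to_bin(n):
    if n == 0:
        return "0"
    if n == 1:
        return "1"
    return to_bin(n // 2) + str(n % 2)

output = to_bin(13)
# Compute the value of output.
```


to_bin(13)
= to_bin(6) + "1"
= to_bin(3) + "0" + "1"
= to_bin(1) + "1" + "0" + "1"
= "1" + "1" + "0" + "1"
= "1101"


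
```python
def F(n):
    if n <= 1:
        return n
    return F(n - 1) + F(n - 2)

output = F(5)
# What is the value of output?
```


F(5)
= F(4) + F(3)
= (F(3) + F(2)) + F(3)
Computing bottom-up: F(0)=0, F(1)=1, F(2)=1, F(3)=2, F(4)=3, F(5)=5
= 5


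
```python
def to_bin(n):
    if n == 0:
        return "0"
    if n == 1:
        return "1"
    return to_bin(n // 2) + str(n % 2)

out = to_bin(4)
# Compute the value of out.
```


to_bin(4)
= to_bin(2) + "0"
= to_bin(1) + "0" + "0"
= "1" + "0" + "0"
= "100"


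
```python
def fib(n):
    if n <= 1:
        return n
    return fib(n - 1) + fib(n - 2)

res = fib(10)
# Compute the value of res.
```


fib(10)
= fib(9) + fib(8)
= (fib(8) + fib(7)) + fib(8)
Computing bottom-up: fib(0)=0, fib(1)=1, fib(2)=1, fib(3)=2, fib(4)=3, fib(5)=5, fib(6)=8, fib(7)=13, fib(8)=21, fib(9)=34, fib(10)=55
= 55


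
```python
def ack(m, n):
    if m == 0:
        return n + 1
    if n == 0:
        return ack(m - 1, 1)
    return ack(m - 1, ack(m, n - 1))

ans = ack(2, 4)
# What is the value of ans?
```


ack(2, 4)
= ack(1, ack(2, 3))
First compute ack(2, 3) = 9
= ack(1, 9)
= 11


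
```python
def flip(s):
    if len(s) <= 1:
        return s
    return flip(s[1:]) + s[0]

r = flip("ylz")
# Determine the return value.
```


flip("ylz")
= flip("lz") + "y"
= flip("z") + "l" + "y"
= "z" + "l" + "y"
= "zly"


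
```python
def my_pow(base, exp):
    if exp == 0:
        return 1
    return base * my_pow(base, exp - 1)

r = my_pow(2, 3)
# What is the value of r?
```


my_pow(2, 3)
= 2 * my_pow(2, 2)
= 2 * 2 * my_pow(2, 1)
= 2 * 2 * 2 * my_pow(2, 0)
= 2 * 2 * 2 * 1
= 8


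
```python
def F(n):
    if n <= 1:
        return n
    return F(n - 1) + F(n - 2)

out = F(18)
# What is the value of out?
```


F(18)
= F(17) + F(16)
= (F(16) + F(15)) + F(16)
Computing bottom-up: F(0)=0, F(1)=1, F(2)=1, F(3)=2, F(4)=3, F(5)=5, F(6)=8, F(7)=13, F(8)=21, F(9)=34, F(10)=55, F(11)=89, F(12)=144, F(13)=233, F(14)=377, F(15)=610, F(16)=987, F(17)=1597, F(18)=2584
= 2584


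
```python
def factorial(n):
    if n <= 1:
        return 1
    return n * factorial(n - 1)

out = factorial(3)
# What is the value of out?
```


factorial(3)
= 3 * factorial(2)
= 3 * 2 * factorial(1)
= 3 * 2 * 1
= 6


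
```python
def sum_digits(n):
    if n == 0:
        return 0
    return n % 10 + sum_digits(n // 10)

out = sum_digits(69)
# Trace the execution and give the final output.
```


sum_digits(69)
= 9 + sum_digits(6)
= 9 + 6 + sum_digits(0)
= 9 + 6 + 0
= 15


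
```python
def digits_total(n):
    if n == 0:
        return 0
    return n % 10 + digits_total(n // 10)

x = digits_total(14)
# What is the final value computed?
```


digits_total(14)
= 4 + digits_total(1)
= 4 + 1 + digits_total(0)
= 4 + 1 + 0
= 5


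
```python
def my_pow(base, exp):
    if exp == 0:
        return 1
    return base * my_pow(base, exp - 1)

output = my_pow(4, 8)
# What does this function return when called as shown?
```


my_pow(4, 8)
= 4 * my_pow(4, 7)
= 4 * 4 * my_pow(4, 6)
= 4 * 4 * 4 * my_pow(4, 5)
= 4 * 4 * 4 * 4 * my_pow(4, 4)
= 4 * 4 * 4 * 4 * 4 * my_pow(4, 3)
= 4 * 4 * 4 * 4 * 4 * 4 * my_pow(4, 2)
= 4 * 4 * 4 * 4 * 4 * 4 * 4 * my_pow(4, 1)
= 4 * 4 * 4 * 4 * 4 * 4 * 4 * 4 * my_pow(4, 0)
= 4 * 4 * 4 * 4 * 4 * 4 * 4 * 4 * 1
= 65536


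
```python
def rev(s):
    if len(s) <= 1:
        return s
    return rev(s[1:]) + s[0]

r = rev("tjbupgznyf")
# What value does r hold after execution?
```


rev("tjbupgznyf")
= rev("jbupgznyf") + "t"
= rev("bupgznyf") + "j" + "t"
= rev("upgznyf") + "b" + "j" + "t"
= rev("pgznyf") + "u" + "b" + "j" + "t"
= rev("gznyf") + "p" + "u" + "b" + "j" + "t"
= rev("znyf") + "g" + "p" + "u" + "b" + "j" + "t"
= rev("nyf") + "z" + "g" + "p" + "u" + "b" + "j" + "t"
= rev("yf") + "n" + "z" + "g" + "p" + "u" + "b" + "j" + "t"
= rev("f") + "y" + "n" + "z" + "g" + "p" + "u" + "b" + "j" + "t"
= "f" + "y" + "n" + "z" + "g" + "p" + "u" + "b" + "j" + "t"
= "fynzgpubjt"


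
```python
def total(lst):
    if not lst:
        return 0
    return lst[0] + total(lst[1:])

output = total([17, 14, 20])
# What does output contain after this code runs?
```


total([17, 14, 20])
= 17 + total([14, 20])
= 17 + 14 + total([20])
= 17 + 14 + 20 + total([])
= 17 + 14 + 20 + 0
= 51


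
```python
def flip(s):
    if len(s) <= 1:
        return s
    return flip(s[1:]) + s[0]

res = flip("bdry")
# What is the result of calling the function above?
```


flip("bdry")
= flip("dry") + "b"
= flip("ry") + "d" + "b"
= flip("y") + "r" + "d" + "b"
= "y" + "r" + "d" + "b"
= "yrdb"


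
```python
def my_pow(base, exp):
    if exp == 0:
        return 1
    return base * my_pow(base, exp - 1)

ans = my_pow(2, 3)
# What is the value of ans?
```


my_pow(2, 3)
= 2 * my_pow(2, 2)
= 2 * 2 * my_pow(2, 1)
= 2 * 2 * 2 * my_pow(2, 0)
= 2 * 2 * 2 * 1
= 8


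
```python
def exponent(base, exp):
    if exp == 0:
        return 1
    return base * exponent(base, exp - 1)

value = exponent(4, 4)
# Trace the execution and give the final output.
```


exponent(4, 4)
= 4 * exponent(4, 3)
= 4 * 4 * exponent(4, 2)
= 4 * 4 * 4 * exponent(4, 1)
= 4 * 4 * 4 * 4 * exponent(4, 0)
= 4 * 4 * 4 * 4 * 1
= 256


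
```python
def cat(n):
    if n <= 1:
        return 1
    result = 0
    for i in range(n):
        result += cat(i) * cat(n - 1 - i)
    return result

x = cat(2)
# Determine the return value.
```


cat(2)
= sum of cat(i) * cat(2-1-i) for i in 0..1
  cat(0)*cat(1) = 1*1 = 1
  cat(1)*cat(0) = 1*1 = 1
= 1 + 1
= 2


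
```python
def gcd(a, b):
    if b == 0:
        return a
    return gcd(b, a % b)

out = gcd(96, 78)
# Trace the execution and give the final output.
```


gcd(96, 78)
= gcd(78, 96 % 78) = gcd(78, 18)
= gcd(18, 78 % 18) = gcd(18, 6)
= gcd(6, 18 % 6) = gcd(6, 0)
b == 0, return a = 6


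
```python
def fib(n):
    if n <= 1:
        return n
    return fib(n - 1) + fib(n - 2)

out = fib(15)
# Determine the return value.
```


fib(15)
= fib(14) + fib(13)
= (fib(13) + fib(12)) + fib(13)
Computing bottom-up: fib(0)=0, fib(1)=1, fib(2)=1, fib(3)=2, fib(4)=3, fib(5)=5, fib(6)=8, fib(7)=13, fib(8)=21, fib(9)=34, fib(10)=55, fib(11)=89, fib(12)=144, fib(13)=233, fib(14)=377, fib(15)=610
= 610


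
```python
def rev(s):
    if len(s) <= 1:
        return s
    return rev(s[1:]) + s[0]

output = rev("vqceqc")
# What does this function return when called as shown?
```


rev("vqceqc")
= rev("qceqc") + "v"
= rev("ceqc") + "q" + "v"
= rev("eqc") + "c" + "q" + "v"
= rev("qc") + "e" + "c" + "q" + "v"
= rev("c") + "q" + "e" + "c" + "q" + "v"
= "c" + "q" + "e" + "c" + "q" + "v"
= "cqecqv"


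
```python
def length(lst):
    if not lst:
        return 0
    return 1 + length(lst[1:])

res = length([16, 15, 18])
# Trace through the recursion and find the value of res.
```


length([16, 15, 18])
= 1 + length([15, 18])
= 1 + 1 + length([18])
= 1 + 1 + 1 + length([])
= 1 + 1 + 1 + 0
= 3


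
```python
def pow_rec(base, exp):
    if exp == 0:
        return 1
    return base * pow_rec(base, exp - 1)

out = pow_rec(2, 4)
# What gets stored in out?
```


pow_rec(2, 4)
= 2 * pow_rec(2, 3)
= 2 * 2 * pow_rec(2, 2)
= 2 * 2 * 2 * pow_rec(2, 1)
= 2 * 2 * 2 * 2 * pow_rec(2, 0)
= 2 * 2 * 2 * 2 * 1
= 16


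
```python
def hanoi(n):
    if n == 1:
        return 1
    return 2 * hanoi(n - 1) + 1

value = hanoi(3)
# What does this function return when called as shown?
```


hanoi(3)
= 2 * hanoi(2) + 1
= 2 * (2 * hanoi(1) + 1) + 1
Now compute bottom-up:
hanoi(1) = 1
hanoi(2) = 2 * 1 + 1 = 3
hanoi(3) = 2 * 3 + 1 = 7
= 7


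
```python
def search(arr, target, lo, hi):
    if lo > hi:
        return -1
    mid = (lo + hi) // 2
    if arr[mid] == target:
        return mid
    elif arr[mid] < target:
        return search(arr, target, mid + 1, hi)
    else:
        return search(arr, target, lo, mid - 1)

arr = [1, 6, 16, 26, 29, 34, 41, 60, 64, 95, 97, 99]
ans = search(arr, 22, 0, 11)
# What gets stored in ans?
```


search(arr, 22, 0, 11)
lo=0, hi=11, mid=5, arr[mid]=34
34 > 22, search left half
lo=0, hi=4, mid=2, arr[mid]=16
16 < 22, search right half
lo=3, hi=4, mid=3, arr[mid]=26
26 > 22, search left half
lo > hi, target not found, return -1
= -1


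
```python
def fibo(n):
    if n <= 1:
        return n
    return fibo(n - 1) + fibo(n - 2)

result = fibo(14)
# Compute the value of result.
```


fibo(14)
= fibo(13) + fibo(12)
= (fibo(12) + fibo(11)) + fibo(12)
Computing bottom-up: fibo(0)=0, fibo(1)=1, fibo(2)=1, fibo(3)=2, fibo(4)=3, fibo(5)=5, fibo(6)=8, fibo(7)=13, fibo(8)=21, fibo(9)=34, fibo(10)=55, fibo(11)=89, fibo(12)=144, fibo(13)=233, fibo(14)=377
= 377


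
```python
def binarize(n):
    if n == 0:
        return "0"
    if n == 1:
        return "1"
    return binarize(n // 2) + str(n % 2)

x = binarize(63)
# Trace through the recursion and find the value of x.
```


binarize(63)
= binarize(31) + "1"
= binarize(15) + "1" + "1"
= binarize(7) + "1" + "1" + "1"
= binarize(3) + "1" + "1" + "1" + "1"
= binarize(1) + "1" + "1" + "1" + "1" + "1"
= "1" + "1" + "1" + "1" + "1" + "1"
= "111111"


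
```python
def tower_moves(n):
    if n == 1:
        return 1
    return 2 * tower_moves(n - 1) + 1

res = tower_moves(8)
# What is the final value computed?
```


tower_moves(8)
= 2 * tower_moves(7) + 1
= 2 * (2 * tower_moves(6) + 1) + 1
= 2 * (2 * (2 * tower_moves(5) + 1) + 1) + 1
= 2 * (2 * (2 * (2 * tower_moves(4) + 1) + 1) + 1) + 1
= 2 * (2 * (2 * (2 * (2 * tower_moves(3) + 1) + 1) + 1) + 1) + 1
= 2 * (2 * (2 * (2 * (2 * (2 * tower_moves(2) + 1) + 1) + 1) + 1) + 1) + 1
= 2 * (2 * (2 * (2 * (2 * (2 * (2 * tower_moves(1) + 1) + 1) + 1) + 1) + 1) + 1) + 1
Now compute bottom-up:
tower_moves(1) = 1
tower_moves(2) = 2 * 1 + 1 = 3
tower_moves(3) = 2 * 3 + 1 = 7
tower_moves(4) = 2 * 7 + 1 = 15
tower_moves(5) = 2 * 15 + 1 = 31
tower_moves(6) = 2 * 31 + 1 = 63
tower_moves(7) = 2 * 63 + 1 = 127
tower_moves(8) = 2 * 127 + 1 = 255
= 255


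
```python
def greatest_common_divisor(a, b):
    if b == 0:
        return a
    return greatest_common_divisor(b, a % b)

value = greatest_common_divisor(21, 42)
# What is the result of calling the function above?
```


greatest_common_divisor(21, 42)
= greatest_common_divisor(42, 21 % 42) = greatest_common_divisor(42, 21)
= greatest_common_divisor(21, 42 % 21) = greatest_common_divisor(21, 0)
b == 0, return a = 21


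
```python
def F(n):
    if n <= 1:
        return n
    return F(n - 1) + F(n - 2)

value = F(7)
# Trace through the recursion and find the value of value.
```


F(7)
= F(6) + F(5)
= (F(5) + F(4)) + F(5)
Computing bottom-up: F(0)=0, F(1)=1, F(2)=1, F(3)=2, F(4)=3, F(5)=5, F(6)=8, F(7)=13
= 13


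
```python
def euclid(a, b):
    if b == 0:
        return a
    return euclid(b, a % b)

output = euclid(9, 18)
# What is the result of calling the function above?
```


euclid(9, 18)
= euclid(18, 9 % 18) = euclid(18, 9)
= euclid(9, 18 % 9) = euclid(9, 0)
b == 0, return a = 9


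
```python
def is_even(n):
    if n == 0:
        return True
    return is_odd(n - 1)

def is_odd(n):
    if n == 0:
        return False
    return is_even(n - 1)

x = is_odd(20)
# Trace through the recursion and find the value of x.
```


is_odd(20)
= is_even(19)
= is_odd(18)
= is_even(17)
= is_odd(16)
= is_even(15)
= is_odd(14)
= is_even(13)
= is_odd(12)
= is_even(11)
= is_odd(10)
= is_even(9)
= is_odd(8)
= is_even(7)
= is_odd(6)
= is_even(5)
= is_odd(4)
= is_even(3)
= is_odd(2)
= is_even(1)
= is_odd(0)
n == 0: return False
= False


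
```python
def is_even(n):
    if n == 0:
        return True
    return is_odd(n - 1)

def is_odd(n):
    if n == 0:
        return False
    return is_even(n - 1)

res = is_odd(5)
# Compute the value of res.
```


is_odd(5)
= is_even(4)
= is_odd(3)
= is_even(2)
= is_odd(1)
= is_even(0)
n == 0: return True
= True


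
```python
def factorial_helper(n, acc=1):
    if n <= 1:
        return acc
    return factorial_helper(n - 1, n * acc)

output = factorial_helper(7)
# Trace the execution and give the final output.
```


factorial_helper(7, 1)
= factorial_helper(6, 7 * 1) = factorial_helper(6, 7)
= factorial_helper(5, 6 * 7) = factorial_helper(5, 42)
= factorial_helper(4, 5 * 42) = factorial_helper(4, 210)
= factorial_helper(3, 4 * 210) = factorial_helper(3, 840)
= factorial_helper(2, 3 * 840) = factorial_helper(2, 2520)
= factorial_helper(1, 2 * 2520) = factorial_helper(1, 5040)
n <= 1, return acc = 5040
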